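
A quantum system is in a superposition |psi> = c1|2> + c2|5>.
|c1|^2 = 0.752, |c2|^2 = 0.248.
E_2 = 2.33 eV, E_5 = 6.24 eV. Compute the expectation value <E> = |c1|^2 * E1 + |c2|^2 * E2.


<E> = |c1|^2 * E1 + |c2|^2 * E2
= 0.752 * 2.33 + 0.248 * 6.24
= 1.7522 + 1.5475
= 3.2997 eV

3.2997


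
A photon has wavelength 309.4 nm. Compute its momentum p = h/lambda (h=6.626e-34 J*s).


p = h / lambda
= 6.626e-34 / (309.4e-9)
= 6.626e-34 / 3.0940e-07
= 2.1416e-27 kg*m/s

2.1416e-27


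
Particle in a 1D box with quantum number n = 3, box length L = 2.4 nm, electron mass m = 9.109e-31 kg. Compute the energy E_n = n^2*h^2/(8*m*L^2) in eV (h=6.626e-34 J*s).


E = n^2 * h^2 / (8 * m * L^2)
= 3^2 * (6.626e-34)^2 / (8 * 9.109e-31 * (2.4e-9)^2)
= 9 * 4.3904e-67 / (8 * 9.109e-31 * 5.7600e-18)
= 9.4137e-20 J
= 0.5876 eV

0.5876


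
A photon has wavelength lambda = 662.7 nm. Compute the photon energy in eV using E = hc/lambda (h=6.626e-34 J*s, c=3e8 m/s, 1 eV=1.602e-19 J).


E = hc / lambda
= (6.626e-34)(3e8) / (662.7e-9)
= 1.9878e-25 / 6.6270e-07
= 2.9995e-19 J
Converting to eV: 2.9995e-19 / 1.602e-19
= 1.8724 eV

1.8724


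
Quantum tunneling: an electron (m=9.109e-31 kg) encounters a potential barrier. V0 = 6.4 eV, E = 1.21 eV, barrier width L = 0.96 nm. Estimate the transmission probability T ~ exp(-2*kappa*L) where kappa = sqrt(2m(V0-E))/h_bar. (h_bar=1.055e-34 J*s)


V0 - E = 5.19 eV = 8.3144e-19 J
kappa = sqrt(2 * m * (V0-E)) / h_bar
= sqrt(2 * 9.109e-31 * 8.3144e-19) / 1.055e-34
= 1.1666e+10 /m
2*kappa*L = 2 * 1.1666e+10 * 0.96e-9
= 22.3982
T = exp(-22.3982) = 1.873115e-10

1.873115e-10


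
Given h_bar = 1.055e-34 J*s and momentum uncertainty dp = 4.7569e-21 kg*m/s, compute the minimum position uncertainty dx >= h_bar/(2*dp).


dx = h_bar / (2 * dp)
= 1.055e-34 / (2 * 4.7569e-21)
= 1.055e-34 / 9.5138e-21
= 1.1089e-14 m

1.1089e-14


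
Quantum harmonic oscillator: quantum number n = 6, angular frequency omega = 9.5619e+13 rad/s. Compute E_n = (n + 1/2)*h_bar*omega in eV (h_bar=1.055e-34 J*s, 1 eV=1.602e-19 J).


E = (n + 1/2) * h_bar * omega
= (6 + 0.5) * 1.055e-34 * 9.5619e+13
= 6.5 * 1.0088e-20
= 6.5571e-20 J
= 0.4093 eV

0.4093


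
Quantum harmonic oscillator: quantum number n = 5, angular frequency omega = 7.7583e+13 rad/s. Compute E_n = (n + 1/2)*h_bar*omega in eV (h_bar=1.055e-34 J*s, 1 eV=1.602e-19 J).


E = (n + 1/2) * h_bar * omega
= (5 + 0.5) * 1.055e-34 * 7.7583e+13
= 5.5 * 8.1850e-21
= 4.5018e-20 J
= 0.281 eV

0.281


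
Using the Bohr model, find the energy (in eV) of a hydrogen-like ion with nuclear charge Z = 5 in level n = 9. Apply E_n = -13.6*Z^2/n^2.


E_n = -13.6 * Z^2 / n^2
= -13.6 * 5^2 / 9^2
= -13.6 * 25 / 81
= -4.1975 eV

-4.1975


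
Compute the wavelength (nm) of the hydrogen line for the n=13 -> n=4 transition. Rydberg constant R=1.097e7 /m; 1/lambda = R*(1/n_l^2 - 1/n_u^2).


1/lambda = R * (1/n_l^2 - 1/n_u^2)
= 1.097e7 * (1/4^2 - 1/13^2)
= 1.097e7 * (0.0625 - 0.005917)
= 1.097e7 * 0.056583
= 6.2071e+05 /m
lambda = 1 / 6.2071e+05 = 1611.0486 nm

1611.0486


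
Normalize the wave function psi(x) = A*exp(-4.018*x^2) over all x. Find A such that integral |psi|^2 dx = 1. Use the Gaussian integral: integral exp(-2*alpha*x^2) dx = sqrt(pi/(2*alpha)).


integral |psi|^2 dx = A^2 * sqrt(pi/(2*alpha)) = 1
A^2 = sqrt(2*alpha/pi)
= sqrt(2 * 4.018 / pi)
= 1.599356
A = sqrt(1.599356)
= 1.2647

1.2647


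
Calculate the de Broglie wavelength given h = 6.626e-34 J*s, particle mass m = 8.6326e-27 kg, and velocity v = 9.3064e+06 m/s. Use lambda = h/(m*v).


lambda = h / (m * v)
= 6.626e-34 / (8.6326e-27 * 9.3064e+06)
= 6.626e-34 / 8.0338e-20
= 8.2476e-15 m

8.2476e-15


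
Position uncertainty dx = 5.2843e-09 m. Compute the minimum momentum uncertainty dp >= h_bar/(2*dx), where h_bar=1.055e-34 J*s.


dp = h_bar / (2 * dx)
= 1.055e-34 / (2 * 5.2843e-09)
= 1.055e-34 / 1.0569e-08
= 9.9824e-27 kg*m/s

9.9824e-27


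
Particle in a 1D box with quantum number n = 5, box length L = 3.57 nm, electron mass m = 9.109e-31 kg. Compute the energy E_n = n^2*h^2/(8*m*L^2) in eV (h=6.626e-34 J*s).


E = n^2 * h^2 / (8 * m * L^2)
= 5^2 * (6.626e-34)^2 / (8 * 9.109e-31 * (3.57e-9)^2)
= 25 * 4.3904e-67 / (8 * 9.109e-31 * 1.2745e-17)
= 1.1818e-19 J
= 0.7377 eV

0.7377


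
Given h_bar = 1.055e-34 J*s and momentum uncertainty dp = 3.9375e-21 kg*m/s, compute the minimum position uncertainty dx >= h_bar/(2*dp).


dx = h_bar / (2 * dp)
= 1.055e-34 / (2 * 3.9375e-21)
= 1.055e-34 / 7.8750e-21
= 1.3397e-14 m

1.3397e-14


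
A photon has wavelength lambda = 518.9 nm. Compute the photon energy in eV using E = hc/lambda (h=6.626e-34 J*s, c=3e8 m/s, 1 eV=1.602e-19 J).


E = hc / lambda
= (6.626e-34)(3e8) / (518.9e-9)
= 1.9878e-25 / 5.1890e-07
= 3.8308e-19 J
Converting to eV: 3.8308e-19 / 1.602e-19
= 2.3913 eV

2.3913


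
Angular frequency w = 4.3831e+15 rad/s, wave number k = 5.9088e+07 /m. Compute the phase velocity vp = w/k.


vp = w / k
= 4.3831e+15 / 5.9088e+07
= 7.4179e+07 m/s

7.4179e+07


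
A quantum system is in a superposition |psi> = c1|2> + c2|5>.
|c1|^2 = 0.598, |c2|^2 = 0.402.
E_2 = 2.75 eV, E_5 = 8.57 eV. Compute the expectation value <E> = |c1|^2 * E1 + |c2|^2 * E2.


<E> = |c1|^2 * E1 + |c2|^2 * E2
= 0.598 * 2.75 + 0.402 * 8.57
= 1.6445 + 3.4451
= 5.0896 eV

5.0896


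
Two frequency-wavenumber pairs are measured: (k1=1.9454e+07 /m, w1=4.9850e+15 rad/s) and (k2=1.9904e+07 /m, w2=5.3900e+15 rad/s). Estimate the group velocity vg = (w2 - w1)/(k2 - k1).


vg = (w2 - w1) / (k2 - k1)
= (5.3900e+15 - 4.9850e+15) / (1.9904e+07 - 1.9454e+07)
= 4.0500e+14 / 4.5000e+05
= 9.0000e+08 m/s

9.0000e+08


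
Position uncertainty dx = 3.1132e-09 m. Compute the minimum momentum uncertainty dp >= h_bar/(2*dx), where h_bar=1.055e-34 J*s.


dp = h_bar / (2 * dx)
= 1.055e-34 / (2 * 3.1132e-09)
= 1.055e-34 / 6.2264e-09
= 1.6944e-26 kg*m/s

1.6944e-26


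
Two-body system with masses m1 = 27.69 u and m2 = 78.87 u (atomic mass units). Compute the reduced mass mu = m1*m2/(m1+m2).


mu = m1 * m2 / (m1 + m2)
= 27.69 * 78.87 / (27.69 + 78.87)
= 2183.9103 / 106.56
= 20.4947 u

20.4947


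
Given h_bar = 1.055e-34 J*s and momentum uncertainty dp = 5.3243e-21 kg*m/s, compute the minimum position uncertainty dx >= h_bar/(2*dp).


dx = h_bar / (2 * dp)
= 1.055e-34 / (2 * 5.3243e-21)
= 1.055e-34 / 1.0649e-20
= 9.9074e-15 m

9.9074e-15


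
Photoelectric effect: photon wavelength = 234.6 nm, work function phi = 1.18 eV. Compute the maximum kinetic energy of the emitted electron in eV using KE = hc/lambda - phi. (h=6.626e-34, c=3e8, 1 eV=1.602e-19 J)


E_photon = hc / lambda
= (6.626e-34)(3e8) / (234.6e-9)
= 8.4731e-19 J
= 5.2891 eV
KE = E_photon - phi
= 5.2891 - 1.18
= 4.1091 eV

4.1091


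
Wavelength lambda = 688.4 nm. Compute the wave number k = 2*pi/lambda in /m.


k = 2 * pi / lambda
= 6.2832 / (688.4e-9)
= 6.2832 / 6.8840e-07
= 9.1272e+06 /m

9.1272e+06


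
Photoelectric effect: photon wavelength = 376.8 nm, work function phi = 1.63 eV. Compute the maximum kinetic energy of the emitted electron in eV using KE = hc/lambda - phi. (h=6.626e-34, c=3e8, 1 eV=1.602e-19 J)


E_photon = hc / lambda
= (6.626e-34)(3e8) / (376.8e-9)
= 5.2755e-19 J
= 3.2931 eV
KE = E_photon - phi
= 3.2931 - 1.63
= 1.6631 eV

1.6631


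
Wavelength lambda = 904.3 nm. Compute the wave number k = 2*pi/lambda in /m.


k = 2 * pi / lambda
= 6.2832 / (904.3e-9)
= 6.2832 / 9.0430e-07
= 6.9481e+06 /m

6.9481e+06


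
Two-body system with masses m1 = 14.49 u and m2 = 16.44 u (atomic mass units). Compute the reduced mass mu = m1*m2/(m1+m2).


mu = m1 * m2 / (m1 + m2)
= 14.49 * 16.44 / (14.49 + 16.44)
= 238.2156 / 30.93
= 7.7018 u

7.7018


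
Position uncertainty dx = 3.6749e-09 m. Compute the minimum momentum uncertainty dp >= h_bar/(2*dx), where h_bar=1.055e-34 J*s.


dp = h_bar / (2 * dx)
= 1.055e-34 / (2 * 3.6749e-09)
= 1.055e-34 / 7.3498e-09
= 1.4354e-26 kg*m/s

1.4354e-26


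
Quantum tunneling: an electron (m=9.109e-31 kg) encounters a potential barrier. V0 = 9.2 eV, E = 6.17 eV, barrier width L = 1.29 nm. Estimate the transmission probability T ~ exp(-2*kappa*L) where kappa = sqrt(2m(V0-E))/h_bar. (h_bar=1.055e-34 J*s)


V0 - E = 3.03 eV = 4.8541e-19 J
kappa = sqrt(2 * m * (V0-E)) / h_bar
= sqrt(2 * 9.109e-31 * 4.8541e-19) / 1.055e-34
= 8.9135e+09 /m
2*kappa*L = 2 * 8.9135e+09 * 1.29e-9
= 22.9969
T = exp(-22.9969) = 1.029327e-10

1.029327e-10


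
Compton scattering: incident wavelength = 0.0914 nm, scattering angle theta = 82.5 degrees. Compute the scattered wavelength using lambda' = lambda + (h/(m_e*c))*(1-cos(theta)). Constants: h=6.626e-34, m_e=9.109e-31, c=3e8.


Compton wavelength: h/(m_e*c) = 2.4247e-12 m
d_lambda = 2.4247e-12 * (1 - cos(82.5 deg))
= 2.4247e-12 * 0.869474
= 2.1082e-12 m = 0.002108 nm
lambda' = 0.0914 + 0.002108
= 0.093508 nm

0.093508


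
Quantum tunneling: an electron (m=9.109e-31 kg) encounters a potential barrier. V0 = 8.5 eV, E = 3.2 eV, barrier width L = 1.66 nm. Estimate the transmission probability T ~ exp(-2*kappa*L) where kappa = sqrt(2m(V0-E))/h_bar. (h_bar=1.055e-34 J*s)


V0 - E = 5.3 eV = 8.4906e-19 J
kappa = sqrt(2 * m * (V0-E)) / h_bar
= sqrt(2 * 9.109e-31 * 8.4906e-19) / 1.055e-34
= 1.1789e+10 /m
2*kappa*L = 2 * 1.1789e+10 * 1.66e-9
= 39.1386
T = exp(-39.1386) = 1.005372e-17

1.005372e-17


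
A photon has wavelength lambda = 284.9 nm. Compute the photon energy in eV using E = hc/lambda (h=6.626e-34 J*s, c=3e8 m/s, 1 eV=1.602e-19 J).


E = hc / lambda
= (6.626e-34)(3e8) / (284.9e-9)
= 1.9878e-25 / 2.8490e-07
= 6.9772e-19 J
Converting to eV: 6.9772e-19 / 1.602e-19
= 4.3553 eV

4.3553


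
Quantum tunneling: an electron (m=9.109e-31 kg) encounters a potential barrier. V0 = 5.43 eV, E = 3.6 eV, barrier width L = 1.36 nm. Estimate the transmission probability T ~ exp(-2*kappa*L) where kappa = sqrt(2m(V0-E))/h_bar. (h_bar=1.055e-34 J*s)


V0 - E = 1.83 eV = 2.9317e-19 J
kappa = sqrt(2 * m * (V0-E)) / h_bar
= sqrt(2 * 9.109e-31 * 2.9317e-19) / 1.055e-34
= 6.9272e+09 /m
2*kappa*L = 2 * 6.9272e+09 * 1.36e-9
= 18.8419
T = exp(-18.8419) = 6.562775e-09

6.562775e-09


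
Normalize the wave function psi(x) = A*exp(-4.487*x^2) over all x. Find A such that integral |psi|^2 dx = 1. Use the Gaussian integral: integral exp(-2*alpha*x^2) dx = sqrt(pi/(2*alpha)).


integral |psi|^2 dx = A^2 * sqrt(pi/(2*alpha)) = 1
A^2 = sqrt(2*alpha/pi)
= sqrt(2 * 4.487 / pi)
= 1.690122
A = sqrt(1.690122)
= 1.3

1.3


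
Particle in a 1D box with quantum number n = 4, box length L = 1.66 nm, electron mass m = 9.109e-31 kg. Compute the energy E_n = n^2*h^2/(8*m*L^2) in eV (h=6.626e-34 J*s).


E = n^2 * h^2 / (8 * m * L^2)
= 4^2 * (6.626e-34)^2 / (8 * 9.109e-31 * (1.66e-9)^2)
= 16 * 4.3904e-67 / (8 * 9.109e-31 * 2.7556e-18)
= 3.4982e-19 J
= 2.1837 eV

2.1837


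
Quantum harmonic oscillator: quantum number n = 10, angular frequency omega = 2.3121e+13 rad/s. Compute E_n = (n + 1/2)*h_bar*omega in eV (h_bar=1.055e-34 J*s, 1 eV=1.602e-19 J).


E = (n + 1/2) * h_bar * omega
= (10 + 0.5) * 1.055e-34 * 2.3121e+13
= 10.5 * 2.4393e-21
= 2.5612e-20 J
= 0.1599 eV

0.1599


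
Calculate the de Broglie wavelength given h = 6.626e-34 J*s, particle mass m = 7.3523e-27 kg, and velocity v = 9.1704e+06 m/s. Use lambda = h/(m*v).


lambda = h / (m * v)
= 6.626e-34 / (7.3523e-27 * 9.1704e+06)
= 6.626e-34 / 6.7424e-20
= 9.8274e-15 m

9.8274e-15


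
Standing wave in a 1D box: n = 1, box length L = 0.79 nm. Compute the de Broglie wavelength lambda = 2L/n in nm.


lambda = 2L / n
= 2 * 0.79 / 1
= 1.58 / 1
= 1.58 nm

1.58


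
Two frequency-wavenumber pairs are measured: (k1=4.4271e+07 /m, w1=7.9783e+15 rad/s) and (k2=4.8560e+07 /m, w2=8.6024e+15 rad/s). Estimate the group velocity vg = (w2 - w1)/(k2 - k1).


vg = (w2 - w1) / (k2 - k1)
= (8.6024e+15 - 7.9783e+15) / (4.8560e+07 - 4.4271e+07)
= 6.2410e+14 / 4.2890e+06
= 1.4551e+08 m/s

1.4551e+08


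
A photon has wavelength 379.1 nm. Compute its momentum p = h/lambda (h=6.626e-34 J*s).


p = h / lambda
= 6.626e-34 / (379.1e-9)
= 6.626e-34 / 3.7910e-07
= 1.7478e-27 kg*m/s

1.7478e-27


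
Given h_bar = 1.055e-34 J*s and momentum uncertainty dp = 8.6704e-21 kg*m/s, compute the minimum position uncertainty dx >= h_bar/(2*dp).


dx = h_bar / (2 * dp)
= 1.055e-34 / (2 * 8.6704e-21)
= 1.055e-34 / 1.7341e-20
= 6.0839e-15 m

6.0839e-15


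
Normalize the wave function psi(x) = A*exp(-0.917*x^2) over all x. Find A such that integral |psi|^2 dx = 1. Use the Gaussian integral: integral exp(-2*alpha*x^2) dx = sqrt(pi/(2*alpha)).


integral |psi|^2 dx = A^2 * sqrt(pi/(2*alpha)) = 1
A^2 = sqrt(2*alpha/pi)
= sqrt(2 * 0.917 / pi)
= 0.764055
A = sqrt(0.764055)
= 0.8741

0.8741


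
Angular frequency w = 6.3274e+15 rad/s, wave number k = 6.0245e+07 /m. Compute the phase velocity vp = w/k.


vp = w / k
= 6.3274e+15 / 6.0245e+07
= 1.0503e+08 m/s

1.0503e+08


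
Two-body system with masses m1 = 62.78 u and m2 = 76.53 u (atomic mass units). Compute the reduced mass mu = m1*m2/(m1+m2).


mu = m1 * m2 / (m1 + m2)
= 62.78 * 76.53 / (62.78 + 76.53)
= 4804.5534 / 139.31
= 34.4882 u

34.4882


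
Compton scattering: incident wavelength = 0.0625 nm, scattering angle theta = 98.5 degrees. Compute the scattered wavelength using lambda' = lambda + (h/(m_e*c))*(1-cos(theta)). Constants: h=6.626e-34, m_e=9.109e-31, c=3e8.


Compton wavelength: h/(m_e*c) = 2.4247e-12 m
d_lambda = 2.4247e-12 * (1 - cos(98.5 deg))
= 2.4247e-12 * 1.147809
= 2.7831e-12 m = 0.002783 nm
lambda' = 0.0625 + 0.002783
= 0.065283 nm

0.065283


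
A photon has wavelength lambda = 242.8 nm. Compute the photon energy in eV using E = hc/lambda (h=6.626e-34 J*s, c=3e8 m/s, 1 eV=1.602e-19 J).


E = hc / lambda
= (6.626e-34)(3e8) / (242.8e-9)
= 1.9878e-25 / 2.4280e-07
= 8.1870e-19 J
Converting to eV: 8.1870e-19 / 1.602e-19
= 5.1105 eV

5.1105


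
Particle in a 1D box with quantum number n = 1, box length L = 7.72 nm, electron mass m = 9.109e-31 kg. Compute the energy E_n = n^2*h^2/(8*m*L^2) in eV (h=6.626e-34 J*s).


E = n^2 * h^2 / (8 * m * L^2)
= 1^2 * (6.626e-34)^2 / (8 * 9.109e-31 * (7.72e-9)^2)
= 1 * 4.3904e-67 / (8 * 9.109e-31 * 5.9598e-17)
= 1.0109e-21 J
= 0.0063 eV

0.0063


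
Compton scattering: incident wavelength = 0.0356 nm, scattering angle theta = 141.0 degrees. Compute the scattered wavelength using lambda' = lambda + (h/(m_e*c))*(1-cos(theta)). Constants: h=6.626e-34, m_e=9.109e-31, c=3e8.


Compton wavelength: h/(m_e*c) = 2.4247e-12 m
d_lambda = 2.4247e-12 * (1 - cos(141.0 deg))
= 2.4247e-12 * 1.777146
= 4.3091e-12 m = 0.004309 nm
lambda' = 0.0356 + 0.004309
= 0.039909 nm

0.039909


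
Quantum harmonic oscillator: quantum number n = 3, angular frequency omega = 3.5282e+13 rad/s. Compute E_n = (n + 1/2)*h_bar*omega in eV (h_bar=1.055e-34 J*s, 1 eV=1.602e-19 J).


E = (n + 1/2) * h_bar * omega
= (3 + 0.5) * 1.055e-34 * 3.5282e+13
= 3.5 * 3.7223e-21
= 1.3028e-20 J
= 0.0813 eV

0.0813


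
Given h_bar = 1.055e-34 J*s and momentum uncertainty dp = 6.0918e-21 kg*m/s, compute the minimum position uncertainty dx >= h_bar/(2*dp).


dx = h_bar / (2 * dp)
= 1.055e-34 / (2 * 6.0918e-21)
= 1.055e-34 / 1.2184e-20
= 8.6592e-15 m

8.6592e-15


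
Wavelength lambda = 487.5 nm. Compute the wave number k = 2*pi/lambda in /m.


k = 2 * pi / lambda
= 6.2832 / (487.5e-9)
= 6.2832 / 4.8750e-07
= 1.2889e+07 /m

1.2889e+07


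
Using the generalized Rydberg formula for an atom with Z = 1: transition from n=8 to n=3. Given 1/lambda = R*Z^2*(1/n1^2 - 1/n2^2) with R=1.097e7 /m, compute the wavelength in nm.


1/lambda = R * Z^2 * (1/n1^2 - 1/n2^2)
= 1.097e7 * 1^2 * (1/3^2 - 1/8^2)
= 1.097e7 * 1 * (0.111111 - 0.015625)
= 1.0475e+06 /m
lambda = 1 / 1.0475e+06
= 954.6698 nm

954.6698


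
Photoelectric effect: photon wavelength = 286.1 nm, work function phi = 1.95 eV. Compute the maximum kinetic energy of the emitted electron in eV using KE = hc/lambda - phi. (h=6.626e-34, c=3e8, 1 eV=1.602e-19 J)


E_photon = hc / lambda
= (6.626e-34)(3e8) / (286.1e-9)
= 6.9479e-19 J
= 4.337 eV
KE = E_photon - phi
= 4.337 - 1.95
= 2.387 eV

2.387


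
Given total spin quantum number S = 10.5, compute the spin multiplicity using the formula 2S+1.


Spin multiplicity = 2S + 1
= 2 * 10.5 + 1
= 21.0 + 1
= 22

22


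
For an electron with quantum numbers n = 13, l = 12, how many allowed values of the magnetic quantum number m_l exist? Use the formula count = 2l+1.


m_l ranges from -l to +l in integer steps
So m_l goes from -12 to +12
Count = 2l + 1 = 2*12 + 1
= 25

25


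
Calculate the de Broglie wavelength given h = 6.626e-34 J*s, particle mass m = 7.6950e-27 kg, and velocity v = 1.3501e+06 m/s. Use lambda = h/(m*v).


lambda = h / (m * v)
= 6.626e-34 / (7.6950e-27 * 1.3501e+06)
= 6.626e-34 / 1.0389e-20
= 6.3779e-14 m

6.3779e-14


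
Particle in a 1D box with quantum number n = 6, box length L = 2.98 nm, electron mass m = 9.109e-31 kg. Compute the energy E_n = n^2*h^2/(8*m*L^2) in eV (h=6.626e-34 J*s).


E = n^2 * h^2 / (8 * m * L^2)
= 6^2 * (6.626e-34)^2 / (8 * 9.109e-31 * (2.98e-9)^2)
= 36 * 4.3904e-67 / (8 * 9.109e-31 * 8.8804e-18)
= 2.4424e-19 J
= 1.5246 eV

1.5246


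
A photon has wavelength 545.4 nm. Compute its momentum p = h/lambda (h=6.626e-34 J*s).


p = h / lambda
= 6.626e-34 / (545.4e-9)
= 6.626e-34 / 5.4540e-07
= 1.2149e-27 kg*m/s

1.2149e-27


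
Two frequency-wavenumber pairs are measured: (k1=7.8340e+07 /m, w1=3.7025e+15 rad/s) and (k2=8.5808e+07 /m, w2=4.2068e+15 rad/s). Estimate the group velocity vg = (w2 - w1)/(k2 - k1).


vg = (w2 - w1) / (k2 - k1)
= (4.2068e+15 - 3.7025e+15) / (8.5808e+07 - 7.8340e+07)
= 5.0430e+14 / 7.4680e+06
= 6.7528e+07 m/s

6.7528e+07


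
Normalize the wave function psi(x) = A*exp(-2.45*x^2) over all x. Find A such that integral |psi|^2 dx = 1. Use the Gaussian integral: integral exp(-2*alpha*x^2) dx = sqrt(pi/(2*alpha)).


integral |psi|^2 dx = A^2 * sqrt(pi/(2*alpha)) = 1
A^2 = sqrt(2*alpha/pi)
= sqrt(2 * 2.45 / pi)
= 1.248887
A = sqrt(1.248887)
= 1.1175

1.1175


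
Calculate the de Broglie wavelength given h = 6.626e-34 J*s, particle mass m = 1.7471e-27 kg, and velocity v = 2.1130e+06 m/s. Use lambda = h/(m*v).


lambda = h / (m * v)
= 6.626e-34 / (1.7471e-27 * 2.1130e+06)
= 6.626e-34 / 3.6916e-21
= 1.7949e-13 m

1.7949e-13


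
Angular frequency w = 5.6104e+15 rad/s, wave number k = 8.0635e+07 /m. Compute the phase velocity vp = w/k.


vp = w / k
= 5.6104e+15 / 8.0635e+07
= 6.9578e+07 m/s

6.9578e+07


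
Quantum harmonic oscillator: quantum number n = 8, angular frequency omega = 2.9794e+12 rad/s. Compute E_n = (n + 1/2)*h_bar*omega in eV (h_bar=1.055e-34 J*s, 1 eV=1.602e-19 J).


E = (n + 1/2) * h_bar * omega
= (8 + 0.5) * 1.055e-34 * 2.9794e+12
= 8.5 * 3.1433e-22
= 2.6718e-21 J
= 0.0167 eV

0.0167


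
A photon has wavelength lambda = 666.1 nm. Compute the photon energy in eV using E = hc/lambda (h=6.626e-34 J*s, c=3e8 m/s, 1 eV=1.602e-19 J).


E = hc / lambda
= (6.626e-34)(3e8) / (666.1e-9)
= 1.9878e-25 / 6.6610e-07
= 2.9842e-19 J
Converting to eV: 2.9842e-19 / 1.602e-19
= 1.8628 eV

1.8628


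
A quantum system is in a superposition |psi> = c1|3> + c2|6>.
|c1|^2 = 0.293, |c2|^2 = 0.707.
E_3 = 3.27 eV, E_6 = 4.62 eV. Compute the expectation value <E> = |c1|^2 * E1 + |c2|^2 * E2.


<E> = |c1|^2 * E1 + |c2|^2 * E2
= 0.293 * 3.27 + 0.707 * 4.62
= 0.9581 + 3.2663
= 4.2245 eV

4.2245


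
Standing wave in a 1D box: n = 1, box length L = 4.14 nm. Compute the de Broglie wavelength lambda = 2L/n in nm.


lambda = 2L / n
= 2 * 4.14 / 1
= 8.28 / 1
= 8.28 nm

8.28


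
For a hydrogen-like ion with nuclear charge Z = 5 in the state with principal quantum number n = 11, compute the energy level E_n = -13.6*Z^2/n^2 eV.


E_n = -13.6 * Z^2 / n^2
= -13.6 * 5^2 / 11^2
= -13.6 * 25 / 121
= -2.8099 eV

-2.8099


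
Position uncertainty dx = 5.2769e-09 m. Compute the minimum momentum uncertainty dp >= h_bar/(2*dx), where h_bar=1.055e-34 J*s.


dp = h_bar / (2 * dx)
= 1.055e-34 / (2 * 5.2769e-09)
= 1.055e-34 / 1.0554e-08
= 9.9964e-27 kg*m/s

9.9964e-27


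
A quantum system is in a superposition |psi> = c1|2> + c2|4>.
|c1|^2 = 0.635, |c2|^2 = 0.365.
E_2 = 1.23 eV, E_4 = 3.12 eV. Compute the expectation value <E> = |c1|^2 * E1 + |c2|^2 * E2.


<E> = |c1|^2 * E1 + |c2|^2 * E2
= 0.635 * 1.23 + 0.365 * 3.12
= 0.7811 + 1.1388
= 1.9199 eV

1.9199


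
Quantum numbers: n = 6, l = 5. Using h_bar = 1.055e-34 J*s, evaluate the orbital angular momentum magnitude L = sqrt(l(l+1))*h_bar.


L = sqrt(l*(l+1)) * h_bar
= sqrt(5 * 6) * 1.055e-34
= sqrt(30) * 1.055e-34
= 5.4772 * 1.055e-34
= 5.7785e-34 J*s

5.7785e-34


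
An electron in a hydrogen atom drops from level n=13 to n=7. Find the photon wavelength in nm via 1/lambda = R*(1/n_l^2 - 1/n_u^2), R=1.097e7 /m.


1/lambda = R * (1/n_l^2 - 1/n_u^2)
= 1.097e7 * (1/7^2 - 1/13^2)
= 1.097e7 * (0.020408 - 0.005917)
= 1.097e7 * 0.014491
= 1.5897e+05 /m
lambda = 1 / 1.5897e+05 = 6290.6411 nm

6290.6411


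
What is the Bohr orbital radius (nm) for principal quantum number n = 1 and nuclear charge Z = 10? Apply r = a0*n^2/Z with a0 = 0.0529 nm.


r = a0 * n^2 / Z
= 0.0529 * 1^2 / 10
= 0.0529 * 1 / 10
= 0.0053 nm

0.0053


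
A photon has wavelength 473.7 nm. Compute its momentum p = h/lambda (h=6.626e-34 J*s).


p = h / lambda
= 6.626e-34 / (473.7e-9)
= 6.626e-34 / 4.7370e-07
= 1.3988e-27 kg*m/s

1.3988e-27


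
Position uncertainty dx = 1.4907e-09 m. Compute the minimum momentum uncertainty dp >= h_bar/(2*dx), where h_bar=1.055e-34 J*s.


dp = h_bar / (2 * dx)
= 1.055e-34 / (2 * 1.4907e-09)
= 1.055e-34 / 2.9814e-09
= 3.5386e-26 kg*m/s

3.5386e-26


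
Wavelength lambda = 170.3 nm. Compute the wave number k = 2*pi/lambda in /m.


k = 2 * pi / lambda
= 6.2832 / (170.3e-9)
= 6.2832 / 1.7030e-07
= 3.6895e+07 /m

3.6895e+07


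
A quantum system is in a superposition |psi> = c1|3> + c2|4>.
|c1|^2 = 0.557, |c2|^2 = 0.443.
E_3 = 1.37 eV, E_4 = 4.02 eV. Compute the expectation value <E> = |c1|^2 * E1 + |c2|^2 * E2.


<E> = |c1|^2 * E1 + |c2|^2 * E2
= 0.557 * 1.37 + 0.443 * 4.02
= 0.7631 + 1.7809
= 2.544 eV

2.544


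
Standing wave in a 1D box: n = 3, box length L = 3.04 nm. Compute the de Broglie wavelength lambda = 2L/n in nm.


lambda = 2L / n
= 2 * 3.04 / 3
= 6.08 / 3
= 2.0267 nm

2.0267


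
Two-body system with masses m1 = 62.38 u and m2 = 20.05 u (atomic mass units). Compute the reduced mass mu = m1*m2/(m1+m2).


mu = m1 * m2 / (m1 + m2)
= 62.38 * 20.05 / (62.38 + 20.05)
= 1250.719 / 82.43
= 15.1731 u

15.1731


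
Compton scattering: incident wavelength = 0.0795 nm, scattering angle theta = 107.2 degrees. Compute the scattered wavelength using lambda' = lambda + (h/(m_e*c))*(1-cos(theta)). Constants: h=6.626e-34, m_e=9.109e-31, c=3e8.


Compton wavelength: h/(m_e*c) = 2.4247e-12 m
d_lambda = 2.4247e-12 * (1 - cos(107.2 deg))
= 2.4247e-12 * 1.295708
= 3.1417e-12 m = 0.003142 nm
lambda' = 0.0795 + 0.003142
= 0.082642 nm

0.082642


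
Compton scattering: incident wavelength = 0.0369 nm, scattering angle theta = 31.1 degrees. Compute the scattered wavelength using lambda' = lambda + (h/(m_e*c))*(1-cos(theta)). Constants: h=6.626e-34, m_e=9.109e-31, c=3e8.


Compton wavelength: h/(m_e*c) = 2.4247e-12 m
d_lambda = 2.4247e-12 * (1 - cos(31.1 deg))
= 2.4247e-12 * 0.143733
= 3.4851e-13 m = 0.000349 nm
lambda' = 0.0369 + 0.000349
= 0.037249 nm

0.037249


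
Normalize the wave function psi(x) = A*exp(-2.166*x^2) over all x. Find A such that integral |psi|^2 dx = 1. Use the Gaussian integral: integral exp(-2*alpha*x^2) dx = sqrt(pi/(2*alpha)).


integral |psi|^2 dx = A^2 * sqrt(pi/(2*alpha)) = 1
A^2 = sqrt(2*alpha/pi)
= sqrt(2 * 2.166 / pi)
= 1.174274
A = sqrt(1.174274)
= 1.0836

1.0836


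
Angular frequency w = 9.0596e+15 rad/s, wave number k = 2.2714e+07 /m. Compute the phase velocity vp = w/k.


vp = w / k
= 9.0596e+15 / 2.2714e+07
= 3.9886e+08 m/s

3.9886e+08


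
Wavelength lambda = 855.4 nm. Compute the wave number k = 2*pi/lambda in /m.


k = 2 * pi / lambda
= 6.2832 / (855.4e-9)
= 6.2832 / 8.5540e-07
= 7.3453e+06 /m

7.3453e+06


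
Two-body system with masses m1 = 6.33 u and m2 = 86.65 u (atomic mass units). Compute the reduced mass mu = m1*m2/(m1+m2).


mu = m1 * m2 / (m1 + m2)
= 6.33 * 86.65 / (6.33 + 86.65)
= 548.4945 / 92.98
= 5.8991 u

5.8991


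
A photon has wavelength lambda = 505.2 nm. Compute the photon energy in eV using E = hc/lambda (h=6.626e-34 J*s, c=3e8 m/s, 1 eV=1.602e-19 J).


E = hc / lambda
= (6.626e-34)(3e8) / (505.2e-9)
= 1.9878e-25 / 5.0520e-07
= 3.9347e-19 J
Converting to eV: 3.9347e-19 / 1.602e-19
= 2.4561 eV

2.4561


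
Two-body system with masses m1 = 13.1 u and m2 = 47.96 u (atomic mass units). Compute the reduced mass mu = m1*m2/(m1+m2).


mu = m1 * m2 / (m1 + m2)
= 13.1 * 47.96 / (13.1 + 47.96)
= 628.276 / 61.06
= 10.2895 u

10.2895


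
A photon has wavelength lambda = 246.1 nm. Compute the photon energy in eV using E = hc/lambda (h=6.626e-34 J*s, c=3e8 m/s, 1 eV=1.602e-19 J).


E = hc / lambda
= (6.626e-34)(3e8) / (246.1e-9)
= 1.9878e-25 / 2.4610e-07
= 8.0772e-19 J
Converting to eV: 8.0772e-19 / 1.602e-19
= 5.042 eV

5.042


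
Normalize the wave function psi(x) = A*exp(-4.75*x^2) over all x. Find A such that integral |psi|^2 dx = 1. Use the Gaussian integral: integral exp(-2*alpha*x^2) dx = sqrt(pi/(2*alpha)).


integral |psi|^2 dx = A^2 * sqrt(pi/(2*alpha)) = 1
A^2 = sqrt(2*alpha/pi)
= sqrt(2 * 4.75 / pi)
= 1.738949
A = sqrt(1.738949)
= 1.3187

1.3187


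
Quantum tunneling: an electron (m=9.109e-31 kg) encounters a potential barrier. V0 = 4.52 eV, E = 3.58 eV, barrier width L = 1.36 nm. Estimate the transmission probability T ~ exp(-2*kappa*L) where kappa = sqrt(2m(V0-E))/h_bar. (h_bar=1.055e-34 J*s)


V0 - E = 0.94 eV = 1.5059e-19 J
kappa = sqrt(2 * m * (V0-E)) / h_bar
= sqrt(2 * 9.109e-31 * 1.5059e-19) / 1.055e-34
= 4.9647e+09 /m
2*kappa*L = 2 * 4.9647e+09 * 1.36e-9
= 13.504
T = exp(-13.504) = 1.365505e-06

1.365505e-06


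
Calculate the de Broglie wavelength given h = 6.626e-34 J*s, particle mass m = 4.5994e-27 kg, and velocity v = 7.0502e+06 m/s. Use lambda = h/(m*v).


lambda = h / (m * v)
= 6.626e-34 / (4.5994e-27 * 7.0502e+06)
= 6.626e-34 / 3.2427e-20
= 2.0434e-14 m

2.0434e-14


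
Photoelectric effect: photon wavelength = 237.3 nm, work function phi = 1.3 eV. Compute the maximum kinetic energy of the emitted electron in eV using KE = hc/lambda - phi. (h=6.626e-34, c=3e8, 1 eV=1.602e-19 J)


E_photon = hc / lambda
= (6.626e-34)(3e8) / (237.3e-9)
= 8.3767e-19 J
= 5.2289 eV
KE = E_photon - phi
= 5.2289 - 1.3
= 3.9289 eV

3.9289


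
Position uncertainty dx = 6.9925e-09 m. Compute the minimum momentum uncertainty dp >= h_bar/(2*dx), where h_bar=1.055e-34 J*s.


dp = h_bar / (2 * dx)
= 1.055e-34 / (2 * 6.9925e-09)
= 1.055e-34 / 1.3985e-08
= 7.5438e-27 kg*m/s

7.5438e-27


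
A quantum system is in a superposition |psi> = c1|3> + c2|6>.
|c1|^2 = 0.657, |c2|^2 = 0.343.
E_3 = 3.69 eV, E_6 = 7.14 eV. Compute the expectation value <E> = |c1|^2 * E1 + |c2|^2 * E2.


<E> = |c1|^2 * E1 + |c2|^2 * E2
= 0.657 * 3.69 + 0.343 * 7.14
= 2.4243 + 2.449
= 4.8734 eV

4.8734


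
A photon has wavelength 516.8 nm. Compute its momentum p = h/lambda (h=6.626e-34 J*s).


p = h / lambda
= 6.626e-34 / (516.8e-9)
= 6.626e-34 / 5.1680e-07
= 1.2821e-27 kg*m/s

1.2821e-27


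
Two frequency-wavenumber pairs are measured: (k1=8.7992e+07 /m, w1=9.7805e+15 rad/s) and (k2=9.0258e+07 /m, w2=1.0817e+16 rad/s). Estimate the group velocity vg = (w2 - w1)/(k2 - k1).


vg = (w2 - w1) / (k2 - k1)
= (1.0817e+16 - 9.7805e+15) / (9.0258e+07 - 8.7992e+07)
= 1.0365e+15 / 2.2660e+06
= 4.5741e+08 m/s

4.5741e+08


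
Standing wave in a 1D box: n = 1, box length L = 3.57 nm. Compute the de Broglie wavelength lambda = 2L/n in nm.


lambda = 2L / n
= 2 * 3.57 / 1
= 7.14 / 1
= 7.14 nm

7.14


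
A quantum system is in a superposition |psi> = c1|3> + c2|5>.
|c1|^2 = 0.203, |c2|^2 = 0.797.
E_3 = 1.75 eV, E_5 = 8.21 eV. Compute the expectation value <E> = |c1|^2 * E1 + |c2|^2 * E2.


<E> = |c1|^2 * E1 + |c2|^2 * E2
= 0.203 * 1.75 + 0.797 * 8.21
= 0.3553 + 6.5434
= 6.8986 eV

6.8986


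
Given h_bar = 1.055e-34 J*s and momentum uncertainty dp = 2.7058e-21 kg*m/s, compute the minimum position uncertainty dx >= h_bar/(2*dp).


dx = h_bar / (2 * dp)
= 1.055e-34 / (2 * 2.7058e-21)
= 1.055e-34 / 5.4116e-21
= 1.9495e-14 m

1.9495e-14


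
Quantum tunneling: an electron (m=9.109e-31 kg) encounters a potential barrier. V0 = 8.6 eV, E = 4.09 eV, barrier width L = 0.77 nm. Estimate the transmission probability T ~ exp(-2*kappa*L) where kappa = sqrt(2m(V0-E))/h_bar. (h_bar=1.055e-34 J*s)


V0 - E = 4.51 eV = 7.2250e-19 J
kappa = sqrt(2 * m * (V0-E)) / h_bar
= sqrt(2 * 9.109e-31 * 7.2250e-19) / 1.055e-34
= 1.0875e+10 /m
2*kappa*L = 2 * 1.0875e+10 * 0.77e-9
= 16.747
T = exp(-16.747) = 5.331527e-08

5.331527e-08


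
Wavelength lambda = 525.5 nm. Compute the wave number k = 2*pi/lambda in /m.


k = 2 * pi / lambda
= 6.2832 / (525.5e-9)
= 6.2832 / 5.2550e-07
= 1.1957e+07 /m

1.1957e+07


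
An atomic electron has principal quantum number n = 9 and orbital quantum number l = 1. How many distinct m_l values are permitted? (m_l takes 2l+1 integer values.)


m_l ranges from -l to +l in integer steps
So m_l goes from -1 to +1
Count = 2l + 1 = 2*1 + 1
= 3

3


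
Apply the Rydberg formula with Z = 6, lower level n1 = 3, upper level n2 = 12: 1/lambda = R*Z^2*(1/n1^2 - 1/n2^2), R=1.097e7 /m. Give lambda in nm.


1/lambda = R * Z^2 * (1/n1^2 - 1/n2^2)
= 1.097e7 * 6^2 * (1/3^2 - 1/12^2)
= 1.097e7 * 36 * (0.111111 - 0.006944)
= 4.1138e+07 /m
lambda = 1 / 4.1138e+07
= 24.3087 nm

24.3087


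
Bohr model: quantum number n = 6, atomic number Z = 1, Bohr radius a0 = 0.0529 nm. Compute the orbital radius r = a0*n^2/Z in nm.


r = a0 * n^2 / Z
= 0.0529 * 6^2 / 1
= 0.0529 * 36 / 1
= 1.9044 nm

1.9044


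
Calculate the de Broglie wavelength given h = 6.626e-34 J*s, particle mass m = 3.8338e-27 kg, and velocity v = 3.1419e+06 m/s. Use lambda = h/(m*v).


lambda = h / (m * v)
= 6.626e-34 / (3.8338e-27 * 3.1419e+06)
= 6.626e-34 / 1.2045e-20
= 5.5008e-14 m

5.5008e-14


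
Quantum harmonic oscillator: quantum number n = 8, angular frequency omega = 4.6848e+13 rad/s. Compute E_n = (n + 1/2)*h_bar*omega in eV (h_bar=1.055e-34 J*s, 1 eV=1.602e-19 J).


E = (n + 1/2) * h_bar * omega
= (8 + 0.5) * 1.055e-34 * 4.6848e+13
= 8.5 * 4.9425e-21
= 4.2011e-20 J
= 0.2622 eV

0.2622


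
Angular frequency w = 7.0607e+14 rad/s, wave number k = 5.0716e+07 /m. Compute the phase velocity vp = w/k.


vp = w / k
= 7.0607e+14 / 5.0716e+07
= 1.3922e+07 m/s

1.3922e+07


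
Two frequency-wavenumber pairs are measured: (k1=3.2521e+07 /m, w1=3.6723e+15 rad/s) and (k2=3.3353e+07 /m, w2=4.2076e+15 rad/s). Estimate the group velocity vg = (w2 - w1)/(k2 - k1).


vg = (w2 - w1) / (k2 - k1)
= (4.2076e+15 - 3.6723e+15) / (3.3353e+07 - 3.2521e+07)
= 5.3530e+14 / 8.3200e+05
= 6.4339e+08 m/s

6.4339e+08


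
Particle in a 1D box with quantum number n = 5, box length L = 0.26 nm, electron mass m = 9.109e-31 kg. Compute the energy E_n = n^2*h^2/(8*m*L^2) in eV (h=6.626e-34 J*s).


E = n^2 * h^2 / (8 * m * L^2)
= 5^2 * (6.626e-34)^2 / (8 * 9.109e-31 * (0.26e-9)^2)
= 25 * 4.3904e-67 / (8 * 9.109e-31 * 6.7600e-20)
= 2.2281e-17 J
= 139.0827 eV

139.0827


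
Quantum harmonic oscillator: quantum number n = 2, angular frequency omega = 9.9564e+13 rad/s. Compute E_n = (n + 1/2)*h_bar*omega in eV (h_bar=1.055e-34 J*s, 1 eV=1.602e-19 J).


E = (n + 1/2) * h_bar * omega
= (2 + 0.5) * 1.055e-34 * 9.9564e+13
= 2.5 * 1.0504e-20
= 2.6260e-20 J
= 0.1639 eV

0.1639


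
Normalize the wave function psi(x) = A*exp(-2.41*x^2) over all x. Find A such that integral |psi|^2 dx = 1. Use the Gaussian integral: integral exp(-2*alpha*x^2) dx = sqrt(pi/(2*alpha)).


integral |psi|^2 dx = A^2 * sqrt(pi/(2*alpha)) = 1
A^2 = sqrt(2*alpha/pi)
= sqrt(2 * 2.41 / pi)
= 1.23865
A = sqrt(1.23865)
= 1.1129

1.1129


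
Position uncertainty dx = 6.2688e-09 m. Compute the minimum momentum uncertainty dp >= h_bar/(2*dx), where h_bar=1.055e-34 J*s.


dp = h_bar / (2 * dx)
= 1.055e-34 / (2 * 6.2688e-09)
= 1.055e-34 / 1.2538e-08
= 8.4147e-27 kg*m/s

8.4147e-27


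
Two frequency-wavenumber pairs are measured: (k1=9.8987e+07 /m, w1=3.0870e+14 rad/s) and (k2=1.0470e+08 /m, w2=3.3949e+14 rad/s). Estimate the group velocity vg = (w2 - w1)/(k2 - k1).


vg = (w2 - w1) / (k2 - k1)
= (3.3949e+14 - 3.0870e+14) / (1.0470e+08 - 9.8987e+07)
= 3.0790e+13 / 5.7130e+06
= 5.3895e+06 m/s

5.3895e+06


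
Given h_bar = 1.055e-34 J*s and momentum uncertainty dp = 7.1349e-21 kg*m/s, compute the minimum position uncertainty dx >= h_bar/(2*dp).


dx = h_bar / (2 * dp)
= 1.055e-34 / (2 * 7.1349e-21)
= 1.055e-34 / 1.4270e-20
= 7.3932e-15 m

7.3932e-15


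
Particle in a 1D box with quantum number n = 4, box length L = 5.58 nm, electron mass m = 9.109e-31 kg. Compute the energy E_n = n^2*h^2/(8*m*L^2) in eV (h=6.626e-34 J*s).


E = n^2 * h^2 / (8 * m * L^2)
= 4^2 * (6.626e-34)^2 / (8 * 9.109e-31 * (5.58e-9)^2)
= 16 * 4.3904e-67 / (8 * 9.109e-31 * 3.1136e-17)
= 3.0959e-20 J
= 0.1933 eV

0.1933


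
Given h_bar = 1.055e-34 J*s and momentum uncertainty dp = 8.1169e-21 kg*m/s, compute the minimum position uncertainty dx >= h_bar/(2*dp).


dx = h_bar / (2 * dp)
= 1.055e-34 / (2 * 8.1169e-21)
= 1.055e-34 / 1.6234e-20
= 6.4988e-15 m

6.4988e-15


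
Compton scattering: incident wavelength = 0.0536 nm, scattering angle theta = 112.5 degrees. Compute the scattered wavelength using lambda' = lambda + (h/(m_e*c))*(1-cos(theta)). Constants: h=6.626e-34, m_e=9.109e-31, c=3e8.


Compton wavelength: h/(m_e*c) = 2.4247e-12 m
d_lambda = 2.4247e-12 * (1 - cos(112.5 deg))
= 2.4247e-12 * 1.382683
= 3.3526e-12 m = 0.003353 nm
lambda' = 0.0536 + 0.003353
= 0.056953 nm

0.056953


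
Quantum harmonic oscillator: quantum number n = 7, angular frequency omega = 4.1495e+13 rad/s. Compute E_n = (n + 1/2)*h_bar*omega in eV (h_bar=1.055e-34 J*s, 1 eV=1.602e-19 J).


E = (n + 1/2) * h_bar * omega
= (7 + 0.5) * 1.055e-34 * 4.1495e+13
= 7.5 * 4.3777e-21
= 3.2833e-20 J
= 0.2049 eV

0.2049


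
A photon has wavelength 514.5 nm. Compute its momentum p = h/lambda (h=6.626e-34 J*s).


p = h / lambda
= 6.626e-34 / (514.5e-9)
= 6.626e-34 / 5.1450e-07
= 1.2879e-27 kg*m/s

1.2879e-27


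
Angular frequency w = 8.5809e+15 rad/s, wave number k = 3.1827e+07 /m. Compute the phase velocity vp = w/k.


vp = w / k
= 8.5809e+15 / 3.1827e+07
= 2.6961e+08 m/s

2.6961e+08


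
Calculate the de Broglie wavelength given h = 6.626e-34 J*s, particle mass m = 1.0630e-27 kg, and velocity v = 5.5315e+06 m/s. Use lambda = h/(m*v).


lambda = h / (m * v)
= 6.626e-34 / (1.0630e-27 * 5.5315e+06)
= 6.626e-34 / 5.8800e-21
= 1.1269e-13 m

1.1269e-13


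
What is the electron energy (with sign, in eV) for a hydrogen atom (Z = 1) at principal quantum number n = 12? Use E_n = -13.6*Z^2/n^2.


E_n = -13.6 * Z^2 / n^2
= -13.6 * 1^2 / 12^2
= -13.6 * 1 / 144
= -0.0944 eV

-0.0944


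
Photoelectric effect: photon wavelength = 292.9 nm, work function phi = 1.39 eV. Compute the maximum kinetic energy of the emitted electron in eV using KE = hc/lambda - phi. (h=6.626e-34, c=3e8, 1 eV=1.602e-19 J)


E_photon = hc / lambda
= (6.626e-34)(3e8) / (292.9e-9)
= 6.7866e-19 J
= 4.2363 eV
KE = E_photon - phi
= 4.2363 - 1.39
= 2.8463 eV

2.8463


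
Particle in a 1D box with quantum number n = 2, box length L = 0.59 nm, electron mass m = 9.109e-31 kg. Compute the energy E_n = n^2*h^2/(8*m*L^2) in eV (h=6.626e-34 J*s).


E = n^2 * h^2 / (8 * m * L^2)
= 2^2 * (6.626e-34)^2 / (8 * 9.109e-31 * (0.59e-9)^2)
= 4 * 4.3904e-67 / (8 * 9.109e-31 * 3.4810e-19)
= 6.9231e-19 J
= 4.3215 eV

4.3215


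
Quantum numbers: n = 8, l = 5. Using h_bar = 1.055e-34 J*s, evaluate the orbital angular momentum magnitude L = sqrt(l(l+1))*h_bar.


L = sqrt(l*(l+1)) * h_bar
= sqrt(5 * 6) * 1.055e-34
= sqrt(30) * 1.055e-34
= 5.4772 * 1.055e-34
= 5.7785e-34 J*s

5.7785e-34


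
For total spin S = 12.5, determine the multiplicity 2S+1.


Spin multiplicity = 2S + 1
= 2 * 12.5 + 1
= 25.0 + 1
= 26

26


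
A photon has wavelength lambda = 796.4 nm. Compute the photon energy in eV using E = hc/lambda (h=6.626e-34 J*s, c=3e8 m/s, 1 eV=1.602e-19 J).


E = hc / lambda
= (6.626e-34)(3e8) / (796.4e-9)
= 1.9878e-25 / 7.9640e-07
= 2.4960e-19 J
Converting to eV: 2.4960e-19 / 1.602e-19
= 1.558 eV

1.558


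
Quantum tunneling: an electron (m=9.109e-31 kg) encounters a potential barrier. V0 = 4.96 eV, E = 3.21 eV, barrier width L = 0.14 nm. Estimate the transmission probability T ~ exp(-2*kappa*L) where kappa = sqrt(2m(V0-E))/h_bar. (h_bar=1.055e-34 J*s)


V0 - E = 1.75 eV = 2.8035e-19 J
kappa = sqrt(2 * m * (V0-E)) / h_bar
= sqrt(2 * 9.109e-31 * 2.8035e-19) / 1.055e-34
= 6.7740e+09 /m
2*kappa*L = 2 * 6.7740e+09 * 0.14e-9
= 1.8967
T = exp(-1.8967) = 1.500581e-01

1.500581e-01


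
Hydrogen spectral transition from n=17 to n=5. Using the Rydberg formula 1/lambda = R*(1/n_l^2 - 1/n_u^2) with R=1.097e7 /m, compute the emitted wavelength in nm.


1/lambda = R * (1/n_l^2 - 1/n_u^2)
= 1.097e7 * (1/5^2 - 1/17^2)
= 1.097e7 * (0.04 - 0.00346)
= 1.097e7 * 0.03654
= 4.0084e+05 /m
lambda = 1 / 4.0084e+05 = 2494.7515 nm

2494.7515


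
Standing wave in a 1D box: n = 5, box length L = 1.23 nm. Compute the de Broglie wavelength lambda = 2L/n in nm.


lambda = 2L / n
= 2 * 1.23 / 5
= 2.46 / 5
= 0.492 nm

0.492


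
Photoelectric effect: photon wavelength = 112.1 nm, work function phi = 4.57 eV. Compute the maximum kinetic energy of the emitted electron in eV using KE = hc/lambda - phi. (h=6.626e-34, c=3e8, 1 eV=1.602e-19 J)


E_photon = hc / lambda
= (6.626e-34)(3e8) / (112.1e-9)
= 1.7732e-18 J
= 11.0689 eV
KE = E_photon - phi
= 11.0689 - 4.57
= 6.4989 eV

6.4989


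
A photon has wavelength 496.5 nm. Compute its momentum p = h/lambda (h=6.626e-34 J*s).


p = h / lambda
= 6.626e-34 / (496.5e-9)
= 6.626e-34 / 4.9650e-07
= 1.3345e-27 kg*m/s

1.3345e-27


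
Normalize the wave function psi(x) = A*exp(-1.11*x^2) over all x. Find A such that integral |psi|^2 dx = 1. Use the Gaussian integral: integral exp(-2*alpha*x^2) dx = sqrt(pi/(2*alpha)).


integral |psi|^2 dx = A^2 * sqrt(pi/(2*alpha)) = 1
A^2 = sqrt(2*alpha/pi)
= sqrt(2 * 1.11 / pi)
= 0.840624
A = sqrt(0.840624)
= 0.9169

0.9169


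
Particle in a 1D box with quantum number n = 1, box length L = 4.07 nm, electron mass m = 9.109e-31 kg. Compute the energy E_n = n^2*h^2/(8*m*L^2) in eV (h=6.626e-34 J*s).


E = n^2 * h^2 / (8 * m * L^2)
= 1^2 * (6.626e-34)^2 / (8 * 9.109e-31 * (4.07e-9)^2)
= 1 * 4.3904e-67 / (8 * 9.109e-31 * 1.6565e-17)
= 3.6371e-21 J
= 0.0227 eV

0.0227


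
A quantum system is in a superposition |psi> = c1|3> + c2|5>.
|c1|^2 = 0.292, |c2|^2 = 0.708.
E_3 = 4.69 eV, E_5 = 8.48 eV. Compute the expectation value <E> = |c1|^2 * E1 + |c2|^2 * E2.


<E> = |c1|^2 * E1 + |c2|^2 * E2
= 0.292 * 4.69 + 0.708 * 8.48
= 1.3695 + 6.0038
= 7.3733 eV

7.3733


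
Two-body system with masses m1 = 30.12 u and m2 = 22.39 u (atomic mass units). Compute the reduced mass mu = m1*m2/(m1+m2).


mu = m1 * m2 / (m1 + m2)
= 30.12 * 22.39 / (30.12 + 22.39)
= 674.3868 / 52.51
= 12.843 u

12.843


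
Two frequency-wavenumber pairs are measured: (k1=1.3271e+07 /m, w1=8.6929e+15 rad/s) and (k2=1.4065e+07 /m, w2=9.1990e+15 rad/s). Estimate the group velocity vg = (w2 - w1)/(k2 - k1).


vg = (w2 - w1) / (k2 - k1)
= (9.1990e+15 - 8.6929e+15) / (1.4065e+07 - 1.3271e+07)
= 5.0610e+14 / 7.9400e+05
= 6.3741e+08 m/s

6.3741e+08


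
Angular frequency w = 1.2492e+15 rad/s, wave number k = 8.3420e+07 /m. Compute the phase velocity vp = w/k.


vp = w / k
= 1.2492e+15 / 8.3420e+07
= 1.4975e+07 m/s

1.4975e+07
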